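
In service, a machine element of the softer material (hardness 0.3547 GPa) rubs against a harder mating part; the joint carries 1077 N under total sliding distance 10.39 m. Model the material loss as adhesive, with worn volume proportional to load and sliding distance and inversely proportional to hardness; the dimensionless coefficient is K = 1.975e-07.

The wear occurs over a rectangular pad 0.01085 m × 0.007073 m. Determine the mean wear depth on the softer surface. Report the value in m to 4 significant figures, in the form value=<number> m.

Intermediate values are shown rounded. All working math runs at exact precision, and one last rounding, at 4 significant figures.
Convert: Hardness H = 0.3547 GPa = 3.547e+08 Pa.
Convert: Contact area A = 0.01085 m × 0.007073 m = 7.674e-05 m².
Expressed in SI base units: W = 1077 N, H = 3.547e+08 Pa, K = 1.975e-07.
Wear volume V = K·W·L/H = 1.975e-07 · 1077 · 10.39 / 3.547e+08 = 6.231e-12 m³.
Mean depth h = V/A = 6.231e-12 / 7.674e-05 = 8.119e-08 m.

value=8.119e-08 m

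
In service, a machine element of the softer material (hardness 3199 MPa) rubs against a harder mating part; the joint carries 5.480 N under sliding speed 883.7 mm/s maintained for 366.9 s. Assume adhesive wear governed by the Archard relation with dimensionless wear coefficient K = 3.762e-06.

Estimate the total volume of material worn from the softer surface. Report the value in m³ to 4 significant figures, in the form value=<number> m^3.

value=2.089e-12 m^3

All working math holds full precision, and the intermediates are printed rounded; one last rounding: four significant digits.
Convert: Sliding speed v = 883.7 mm/s = 0.8837 m/s. Distance L = v·t = 0.8837 m/s × 366.9 s = 324.2 m.
Convert: Hardness H = 3199 MPa = 3.199e+09 Pa.
As SI base values: W = 5.480 N, H = 3.199e+09 Pa, K = 3.762e-06.
Wear volume V = K·W·L/H = 3.762e-06 · 5.480 · 324.2 / 3.199e+09 = 2.089e-12 m³.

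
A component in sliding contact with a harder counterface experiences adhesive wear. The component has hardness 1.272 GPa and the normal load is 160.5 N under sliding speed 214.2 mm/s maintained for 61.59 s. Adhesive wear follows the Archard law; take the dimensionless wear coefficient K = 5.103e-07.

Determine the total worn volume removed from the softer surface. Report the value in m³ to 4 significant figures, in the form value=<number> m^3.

value=8.495e-13 m^3

Every step maintains exact precision, and intermediate values appear rounded; one final rounding: four significant digits.
Sliding speed v = 214.2 mm/s = 0.2142 m/s. The distance L = v·t = 0.2142 m/s × 61.59 s = 13.19 m.
Hardness H = 1.272 GPa = 1.272e+09 Pa.
SI base units throughout: W = 160.5 N, H = 1.272e+09 Pa, K = 5.103e-07.
Archard relation: V = K·W·L/H = 5.103e-07 · 160.5 · 13.19 / 1.272e+09 = 8.495e-13 m³.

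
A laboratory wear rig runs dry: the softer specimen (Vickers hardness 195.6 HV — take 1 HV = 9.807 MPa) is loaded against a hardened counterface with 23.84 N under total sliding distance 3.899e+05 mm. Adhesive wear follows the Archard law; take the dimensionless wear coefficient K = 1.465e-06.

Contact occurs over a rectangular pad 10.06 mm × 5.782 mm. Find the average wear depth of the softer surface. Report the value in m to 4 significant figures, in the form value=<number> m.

Each operation carries exact precision; intermediates are shown rounded — a single final rounding to 4 significant digits.
Convert: Distance covered L = 3.899e+05 mm = 389.9 m.
Convert: Hardness H = 195.6 HV × 9.807 MPa/HV = 1918 MPa = 1.918e+09 Pa.
Convert: Pad sides 10.06 mm × 5.782 mm = 0.01006 m × 0.005782 m. Contact area A = 0.01006 m × 0.005782 m = 5.817e-05 m².
As SI base values: W = 23.84 N, H = 1.918e+09 Pa, K = 1.465e-06.
Wear volume V = K·W·L/H = 1.465e-06 · 23.84 · 389.9 / 1.918e+09 = 7.099e-12 m³.
Depth of wear h = V/A = 7.099e-12 / 5.817e-05 = 1.220e-07 m.

value=1.220e-07 m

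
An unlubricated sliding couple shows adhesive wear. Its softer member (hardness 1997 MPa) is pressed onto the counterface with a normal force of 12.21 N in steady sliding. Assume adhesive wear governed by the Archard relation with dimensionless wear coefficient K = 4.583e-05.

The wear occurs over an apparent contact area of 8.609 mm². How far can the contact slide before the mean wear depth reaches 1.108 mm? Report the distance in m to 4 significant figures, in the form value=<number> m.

The computation carries full float precision, and the intermediates are displayed rounded. Rounded once at the end, at 4 significant digits.
Hardness H = 1997 MPa = 1.997e+09 Pa.
Contact area A = 8.609 mm² = 8.609e-06 m².
Depth limit h_lim = 1.108 mm = 0.001108 m.
Collected in SI base units: W = 12.21 N, H = 1.997e+09 Pa, K = 4.583e-05.
Volume at the limit: V_lim = h_lim·A = 0.001108 · 8.609e-06 = 9.539e-09 m³.
Sliding life L = V_lim·H/(K·W) = 9.539e-09 · 1.997e+09 / (4.583e-05 · 12.21) = 3.404e+04 m.

value=3.404e+04 m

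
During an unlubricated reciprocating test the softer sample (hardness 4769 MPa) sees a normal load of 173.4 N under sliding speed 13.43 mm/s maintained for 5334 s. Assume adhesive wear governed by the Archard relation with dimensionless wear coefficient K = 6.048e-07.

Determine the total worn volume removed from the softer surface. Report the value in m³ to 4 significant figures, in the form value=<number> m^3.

value=1.575e-12 m^3

The algebra carries full float precision; intermediate values are displayed rounded; rounded once at the end, at 4 significant figures.
Sliding speed v = 13.43 mm/s = 0.01343 m/s. The distance L = v·t = 0.01343 m/s × 5334 s = 71.64 m.
Hardness H = 4769 MPa = 4.769e+09 Pa.
Working in SI base units: W = 173.4 N, H = 4.769e+09 Pa, K = 6.048e-07.
The Archard volume V = K·W·L/H = 6.048e-07 · 173.4 · 71.64 / 4.769e+09 = 1.575e-12 m³.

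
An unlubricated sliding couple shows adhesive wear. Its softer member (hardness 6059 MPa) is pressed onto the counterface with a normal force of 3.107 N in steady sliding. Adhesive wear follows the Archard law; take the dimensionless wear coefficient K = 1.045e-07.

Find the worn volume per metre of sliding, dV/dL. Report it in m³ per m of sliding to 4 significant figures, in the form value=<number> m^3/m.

The computation keeps full precision. Printed values are rounded, and rounded just once: 4 significant digits.
Convert: Hardness H = 6059 MPa = 6.059e+09 Pa.
Collected in SI base units: W = 3.107 N, H = 6.059e+09 Pa, K = 1.045e-07.
Volumetric rate dV/dL = K·W/H, per unit distance: 1.045e-07 · 3.107 / 6.059e+09 = 5.359e-17 m³/m.

value=5.359e-17 m^3/m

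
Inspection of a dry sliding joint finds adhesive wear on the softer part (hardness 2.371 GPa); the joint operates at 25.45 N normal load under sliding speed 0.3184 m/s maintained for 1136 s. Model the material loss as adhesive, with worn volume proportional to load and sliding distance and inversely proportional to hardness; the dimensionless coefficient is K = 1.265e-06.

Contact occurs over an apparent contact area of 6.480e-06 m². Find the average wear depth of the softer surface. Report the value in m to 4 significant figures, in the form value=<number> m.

Every step runs at full precision. Intermediates are printed rounded — one last rounding: four significant figures.
Total distance L = v·t = 0.3184 m/s × 1136 s = 361.7 m.
Hardness H = 2.371 GPa = 2.371e+09 Pa.
Restated in SI base units: W = 25.45 N, H = 2.371e+09 Pa, K = 1.265e-06.
Volume removed: V = K·W·L/H = 1.265e-06 · 25.45 · 361.7 / 2.371e+09 = 4.911e-12 m³.
Mean wear depth h = V/A = 4.911e-12 / 6.480e-06 = 7.579e-07 m.

value=7.579e-07 m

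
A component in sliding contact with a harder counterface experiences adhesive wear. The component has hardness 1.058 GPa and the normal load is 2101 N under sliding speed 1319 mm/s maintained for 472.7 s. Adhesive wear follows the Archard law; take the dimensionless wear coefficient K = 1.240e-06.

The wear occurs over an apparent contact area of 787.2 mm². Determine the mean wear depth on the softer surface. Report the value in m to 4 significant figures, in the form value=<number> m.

Every step maintains full precision — the intermediates are shown rounded — a lone final rounding, at four significant figures.
Convert: Sliding speed v = 1319 mm/s = 1.319 m/s. The distance L = v·t = 1.319 m/s × 472.7 s = 623.5 m.
Convert: Hardness H = 1.058 GPa = 1.058e+09 Pa.
Convert: Contact area A = 787.2 mm² = 7.872e-04 m².
As SI base values: W = 2101 N, H = 1.058e+09 Pa, K = 1.240e-06.
By Archard's law, V = K·W·L/H = 1.240e-06 · 2101 · 623.5 / 1.058e+09 = 1.535e-09 m³.
Average depth h = V/A = 1.535e-09 / 7.872e-04 = 1.950e-06 m.

value=1.950e-06 m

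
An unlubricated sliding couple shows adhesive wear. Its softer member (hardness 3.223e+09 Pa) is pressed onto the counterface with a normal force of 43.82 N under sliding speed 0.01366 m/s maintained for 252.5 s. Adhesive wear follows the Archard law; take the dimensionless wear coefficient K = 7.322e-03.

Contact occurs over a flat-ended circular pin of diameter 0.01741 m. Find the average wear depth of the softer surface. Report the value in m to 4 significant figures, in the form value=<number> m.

The intermediates are printed rounded, and each operation holds full float precision, and a single final rounding to 4 significant digits.
Total distance L = v·t = 0.01366 m/s × 252.5 s = 3.449 m.
Contact area A = π·d²/4 = π·(0.01741 m)²/4 = 2.381e-04 m².
Restated in SI base units: W = 43.82 N, H = 3.223e+09 Pa, K = 7.322e-03.
By Archard's law, V = K·W·L/H = 7.322e-03 · 43.82 · 3.449 / 3.223e+09 = 3.434e-10 m³.
Average depth h = V/A = 3.434e-10 / 2.381e-04 = 1.442e-06 m.

value=1.442e-06 m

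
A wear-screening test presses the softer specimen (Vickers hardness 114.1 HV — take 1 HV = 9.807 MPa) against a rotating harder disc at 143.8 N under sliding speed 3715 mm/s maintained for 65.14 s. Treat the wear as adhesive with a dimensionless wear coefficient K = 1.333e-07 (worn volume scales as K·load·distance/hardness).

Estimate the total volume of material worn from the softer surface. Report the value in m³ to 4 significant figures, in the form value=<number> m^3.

Every step carries full precision, and displayed values are rounded. Rounded just once: four significant figures.
Sliding speed v = 3715 mm/s = 3.715 m/s. Distance covered L = v·t = 3.715 m/s × 65.14 s = 242.0 m.
Hardness H = 114.1 HV × 9.807 MPa/HV = 1119 MPa = 1.119e+09 Pa.
Expressed in SI base units: W = 143.8 N, H = 1.119e+09 Pa, K = 1.333e-07.
Archard relation: V = K·W·L/H = 1.333e-07 · 143.8 · 242.0 / 1.119e+09 = 4.145e-12 m³.

value=4.145e-12 m^3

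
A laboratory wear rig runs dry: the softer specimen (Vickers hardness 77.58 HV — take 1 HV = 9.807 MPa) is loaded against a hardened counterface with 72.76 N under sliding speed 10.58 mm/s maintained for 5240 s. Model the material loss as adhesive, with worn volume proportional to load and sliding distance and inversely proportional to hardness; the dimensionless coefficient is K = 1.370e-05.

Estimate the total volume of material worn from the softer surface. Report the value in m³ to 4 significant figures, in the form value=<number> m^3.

All working math carries full float precision. Intermediate values are shown rounded, and rounded once at the end: 4 significant digits.
Sliding speed v = 10.58 mm/s = 0.01058 m/s. Total distance L = v·t = 0.01058 m/s × 5240 s = 55.44 m.
Hardness H = 77.58 HV × 9.807 MPa/HV = 760.8 MPa = 7.608e+08 Pa.
SI base units throughout: W = 72.76 N, H = 7.608e+08 Pa, K = 1.370e-05.
By Archard's law, V = K·W·L/H = 1.370e-05 · 72.76 · 55.44 / 7.608e+08 = 7.263e-11 m³.

value=7.263e-11 m^3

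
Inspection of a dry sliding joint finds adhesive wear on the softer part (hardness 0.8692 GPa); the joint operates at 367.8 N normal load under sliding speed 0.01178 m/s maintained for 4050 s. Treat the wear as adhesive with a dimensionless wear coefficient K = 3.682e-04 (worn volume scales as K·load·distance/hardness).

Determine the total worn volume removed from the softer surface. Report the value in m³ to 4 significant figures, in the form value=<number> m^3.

value=7.433e-09 m^3

The intermediates appear rounded — the algebra carries full float precision; a single final rounding: four significant figures.
Sliding distance L = v·t = 0.01178 m/s × 4050 s = 47.71 m.
Hardness H = 0.8692 GPa = 8.692e+08 Pa.
Collected in SI base units: W = 367.8 N, H = 8.692e+08 Pa, K = 3.682e-04.
Apply Archard: V = K·W·L/H = 3.682e-04 · 367.8 · 47.71 / 8.692e+08 = 7.433e-09 m³.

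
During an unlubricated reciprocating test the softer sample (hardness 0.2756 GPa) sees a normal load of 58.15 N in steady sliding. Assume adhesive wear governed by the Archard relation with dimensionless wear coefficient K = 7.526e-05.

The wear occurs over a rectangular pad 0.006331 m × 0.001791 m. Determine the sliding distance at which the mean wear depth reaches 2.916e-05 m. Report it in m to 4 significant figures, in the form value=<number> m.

Quoted intermediates are rounded. All working math maintains full precision; one last rounding to four significant figures.
Hardness H = 0.2756 GPa = 2.756e+08 Pa.
Contact area A = 0.006331 m × 0.001791 m = 1.134e-05 m².
In SI base units: W = 58.15 N, H = 2.756e+08 Pa, K = 7.526e-05.
At the depth limit, V_lim = h_lim·A = 2.916e-05 · 1.134e-05 = 3.306e-10 m³.
Thus life L = V_lim·H/(K·W) = 3.306e-10 · 2.756e+08 / (7.526e-05 · 58.15) = 20.82 m.

value=20.82 m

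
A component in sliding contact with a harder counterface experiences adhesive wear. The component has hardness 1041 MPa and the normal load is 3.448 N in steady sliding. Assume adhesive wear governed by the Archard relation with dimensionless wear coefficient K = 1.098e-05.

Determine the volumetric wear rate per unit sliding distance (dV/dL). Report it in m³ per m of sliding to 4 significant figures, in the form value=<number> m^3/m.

value=3.637e-14 m^3/m

Shown intermediates are rounded, and the algebra holds exact precision; rounded once at the end, at 4 significant figures.
Convert: Hardness H = 1041 MPa = 1.041e+09 Pa.
Expressed in SI base units: W = 3.448 N, H = 1.041e+09 Pa, K = 1.098e-05.
Sliding wear rate dV/dL = K·W/H: 1.098e-05 · 3.448 / 1.041e+09 = 3.637e-14 m³/m.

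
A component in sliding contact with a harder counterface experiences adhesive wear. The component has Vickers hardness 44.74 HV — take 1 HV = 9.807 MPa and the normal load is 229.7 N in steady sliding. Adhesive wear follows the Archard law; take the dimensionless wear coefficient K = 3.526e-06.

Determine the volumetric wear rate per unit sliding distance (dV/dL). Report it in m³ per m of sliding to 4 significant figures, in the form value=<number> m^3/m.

value=1.846e-12 m^3/m

Intermediates are shown rounded; all working math runs at full float precision, and rounded once at the end, at 4 significant figures.
Hardness H = 44.74 HV × 9.807 MPa/HV = 438.8 MPa = 4.388e+08 Pa.
As SI base values: W = 229.7 N, H = 4.388e+08 Pa, K = 3.526e-06.
Rate of wear dV/dL = K·W/H: 3.526e-06 · 229.7 / 4.388e+08 = 1.846e-12 m³/m.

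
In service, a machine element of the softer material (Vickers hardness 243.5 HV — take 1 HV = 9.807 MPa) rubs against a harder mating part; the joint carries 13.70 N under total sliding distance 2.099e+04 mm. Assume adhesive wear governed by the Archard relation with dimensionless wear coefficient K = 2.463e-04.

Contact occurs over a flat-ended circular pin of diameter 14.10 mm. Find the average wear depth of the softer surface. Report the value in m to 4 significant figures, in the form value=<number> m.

Each operation keeps exact precision, and intermediate values are printed rounded. Rounded once at the end, at 4 significant figures.
Convert: Distance covered L = 2.099e+04 mm = 20.99 m.
Convert: Hardness H = 243.5 HV × 9.807 MPa/HV = 2388 MPa = 2.388e+09 Pa.
Convert: Pin diameter d = 14.10 mm = 0.01410 m. Contact area A = π·d²/4 = π·(0.01410 m)²/4 = 1.561e-04 m².
SI base units throughout: W = 13.70 N, H = 2.388e+09 Pa, K = 2.463e-04.
Worn volume V = K·W·L/H = 2.463e-04 · 13.70 · 20.99 / 2.388e+09 = 2.966e-11 m³.
Mean depth h = V/A = 2.966e-11 / 1.561e-04 = 1.899e-07 m.

value=1.899e-07 m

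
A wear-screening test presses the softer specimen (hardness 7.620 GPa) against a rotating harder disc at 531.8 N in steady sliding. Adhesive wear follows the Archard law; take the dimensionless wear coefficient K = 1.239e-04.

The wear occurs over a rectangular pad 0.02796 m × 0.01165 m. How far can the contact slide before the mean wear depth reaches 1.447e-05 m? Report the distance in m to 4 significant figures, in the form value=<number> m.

Intermediates are shown rounded; each operation maintains exact precision. Rounded just once to four significant figures.
Hardness H = 7.620 GPa = 7.620e+09 Pa.
Contact area A = 0.02796 m × 0.01165 m = 3.257e-04 m².
SI base units throughout: W = 531.8 N, H = 7.620e+09 Pa, K = 1.239e-04.
Limit volume V_lim = h_lim·A = 1.447e-05 · 3.257e-04 = 4.713e-09 m³.
So the life L = V_lim·H/(K·W) = 4.713e-09 · 7.620e+09 / (1.239e-04 · 531.8) = 545.1 m.

value=545.1 m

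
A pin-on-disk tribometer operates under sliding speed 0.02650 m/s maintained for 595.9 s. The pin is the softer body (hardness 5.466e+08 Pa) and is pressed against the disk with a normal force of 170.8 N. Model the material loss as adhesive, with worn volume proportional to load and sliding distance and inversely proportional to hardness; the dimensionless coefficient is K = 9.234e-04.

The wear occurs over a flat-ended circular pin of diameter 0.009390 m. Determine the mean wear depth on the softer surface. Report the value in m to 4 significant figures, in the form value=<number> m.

The algebra holds exact precision — displayed values are rounded. Rounded once at the end, at four significant figures.
Convert: Path length L = v·t = 0.02650 m/s × 595.9 s = 15.79 m.
Convert: Contact area A = π·d²/4 = π·(0.009390 m)²/4 = 6.925e-05 m².
Expressed in SI base units: W = 170.8 N, H = 5.466e+08 Pa, K = 9.234e-04.
Archard volume V = K·W·L/H = 9.234e-04 · 170.8 · 15.79 / 5.466e+08 = 4.556e-09 m³.
Wear depth h = V/A = 4.556e-09 / 6.925e-05 = 6.580e-05 m.

value=6.580e-05 m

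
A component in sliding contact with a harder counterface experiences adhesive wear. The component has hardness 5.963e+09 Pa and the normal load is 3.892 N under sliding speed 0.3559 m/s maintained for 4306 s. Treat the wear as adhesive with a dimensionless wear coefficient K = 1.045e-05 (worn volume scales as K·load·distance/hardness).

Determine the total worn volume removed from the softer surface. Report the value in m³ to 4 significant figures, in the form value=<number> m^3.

Shown intermediates are rounded — every step holds full float precision, and a lone final rounding: four significant digits.
Path length L = v·t = 0.3559 m/s × 4306 s = 1533 m.
Restated in SI base units: W = 3.892 N, H = 5.963e+09 Pa, K = 1.045e-05.
By Archard's law, V = K·W·L/H = 1.045e-05 · 3.892 · 1533 / 5.963e+09 = 1.045e-11 m³.

value=1.045e-11 m^3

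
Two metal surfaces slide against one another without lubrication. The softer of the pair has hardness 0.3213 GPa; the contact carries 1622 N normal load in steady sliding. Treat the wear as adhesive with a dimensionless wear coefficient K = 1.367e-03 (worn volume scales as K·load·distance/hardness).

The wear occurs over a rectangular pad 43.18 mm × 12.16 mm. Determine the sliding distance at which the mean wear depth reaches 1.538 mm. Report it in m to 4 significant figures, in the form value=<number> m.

value=117.0 m

All arithmetic holds full float precision. The intermediates are printed rounded, and a lone final rounding to 4 significant figures.
Convert: Hardness H = 0.3213 GPa = 3.213e+08 Pa.
Convert: Pad sides 43.18 mm × 12.16 mm = 0.04318 m × 0.01216 m. Contact area A = 0.04318 m × 0.01216 m = 5.251e-04 m².
Convert: Depth limit h_lim = 1.538 mm = 0.001538 m.
As SI base values: W = 1622 N, H = 3.213e+08 Pa, K = 1.367e-03.
At the depth limit, V_lim = h_lim·A = 0.001538 · 5.251e-04 = 8.076e-07 m³.
Life L = V_lim·H/(K·W) = 8.076e-07 · 3.213e+08 / (1.367e-03 · 1622) = 117.0 m.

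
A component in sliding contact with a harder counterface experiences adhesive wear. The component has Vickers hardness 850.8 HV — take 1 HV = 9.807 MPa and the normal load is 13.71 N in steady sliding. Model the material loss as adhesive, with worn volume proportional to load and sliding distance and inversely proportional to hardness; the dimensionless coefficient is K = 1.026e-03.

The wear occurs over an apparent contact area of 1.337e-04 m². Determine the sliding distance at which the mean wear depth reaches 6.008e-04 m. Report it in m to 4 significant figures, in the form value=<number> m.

All arithmetic keeps full float precision — shown intermediates are rounded, and rounded just once, at four significant figures.
Convert: Hardness H = 850.8 HV × 9.807 MPa/HV = 8344 MPa = 8.344e+09 Pa.
Restated in SI base units: W = 13.71 N, H = 8.344e+09 Pa, K = 1.026e-03.
Allowed volume V_lim = h_lim·A = 6.008e-04 · 1.337e-04 = 8.033e-08 m³.
Sliding life L = V_lim·H/(K·W) = 8.033e-08 · 8.344e+09 / (1.026e-03 · 13.71) = 4.765e+04 m.

value=4.765e+04 m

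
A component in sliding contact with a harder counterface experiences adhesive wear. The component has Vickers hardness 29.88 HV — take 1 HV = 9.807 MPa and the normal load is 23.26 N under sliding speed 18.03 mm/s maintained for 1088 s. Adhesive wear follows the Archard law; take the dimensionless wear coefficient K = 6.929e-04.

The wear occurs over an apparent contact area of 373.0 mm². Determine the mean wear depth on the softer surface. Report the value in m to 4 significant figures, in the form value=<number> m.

value=2.893e-06 m

Each operation keeps full float precision, and intermediate values are displayed rounded. Rounded just once to four significant figures.
Convert: Sliding speed v = 18.03 mm/s = 0.01803 m/s. Total distance L = v·t = 0.01803 m/s × 1088 s = 19.62 m.
Convert: Hardness H = 29.88 HV × 9.807 MPa/HV = 293.0 MPa = 2.930e+08 Pa.
Convert: Contact area A = 373.0 mm² = 3.730e-04 m².
Working in SI base units: W = 23.26 N, H = 2.930e+08 Pa, K = 6.929e-04.
The Archard volume V = K·W·L/H = 6.929e-04 · 23.26 · 19.62 / 2.930e+08 = 1.079e-09 m³.
Depth of wear h = V/A = 1.079e-09 / 3.730e-04 = 2.893e-06 m.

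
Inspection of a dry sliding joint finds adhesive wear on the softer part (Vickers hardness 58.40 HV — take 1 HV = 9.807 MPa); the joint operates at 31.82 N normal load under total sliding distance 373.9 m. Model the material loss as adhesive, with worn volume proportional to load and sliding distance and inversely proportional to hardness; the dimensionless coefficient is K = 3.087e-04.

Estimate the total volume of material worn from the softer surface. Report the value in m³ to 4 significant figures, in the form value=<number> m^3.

value=6.413e-09 m^3

All arithmetic maintains full precision; the intermediates are shown rounded. Rounded once at the end to 4 significant digits.
Convert: Hardness H = 58.40 HV × 9.807 MPa/HV = 572.7 MPa = 5.727e+08 Pa.
Expressed in SI base units: W = 31.82 N, H = 5.727e+08 Pa, K = 3.087e-04.
Wear volume V = K·W·L/H = 3.087e-04 · 31.82 · 373.9 / 5.727e+08 = 6.413e-09 m³.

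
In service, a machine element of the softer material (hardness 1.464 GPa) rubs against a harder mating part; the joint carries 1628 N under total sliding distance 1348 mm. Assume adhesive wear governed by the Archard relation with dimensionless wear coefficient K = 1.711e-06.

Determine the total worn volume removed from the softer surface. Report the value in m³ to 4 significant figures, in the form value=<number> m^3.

value=2.565e-12 m^3

The computation keeps exact precision — shown intermediates are rounded — a lone final rounding: 4 significant figures.
Distance L = 1348 mm = 1.348 m.
Hardness H = 1.464 GPa = 1.464e+09 Pa.
Collected in SI base units: W = 1628 N, H = 1.464e+09 Pa, K = 1.711e-06.
By Archard's law, V = K·W·L/H = 1.711e-06 · 1628 · 1.348 / 1.464e+09 = 2.565e-12 m³.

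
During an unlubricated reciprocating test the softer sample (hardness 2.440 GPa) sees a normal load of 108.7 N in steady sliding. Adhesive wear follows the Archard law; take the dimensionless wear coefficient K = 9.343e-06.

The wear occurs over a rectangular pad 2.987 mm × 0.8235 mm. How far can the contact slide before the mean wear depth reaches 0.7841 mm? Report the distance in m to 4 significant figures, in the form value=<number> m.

Intermediates are printed rounded. Each operation maintains full precision; one final rounding, at four significant digits.
Hardness H = 2.440 GPa = 2.440e+09 Pa.
Pad sides 2.987 mm × 0.8235 mm = 2.987e-03 m × 8.235e-04 m. Contact area A = 2.987e-03 m × 8.235e-04 m = 2.460e-06 m².
Depth limit h_lim = 0.7841 mm = 7.841e-04 m.
Expressed in SI base units: W = 108.7 N, H = 2.440e+09 Pa, K = 9.343e-06.
Volume at the limit: V_lim = h_lim·A = 7.841e-04 · 2.460e-06 = 1.929e-09 m³.
So the life L = V_lim·H/(K·W) = 1.929e-09 · 2.440e+09 / (9.343e-06 · 108.7) = 4634 m.

value=4634 m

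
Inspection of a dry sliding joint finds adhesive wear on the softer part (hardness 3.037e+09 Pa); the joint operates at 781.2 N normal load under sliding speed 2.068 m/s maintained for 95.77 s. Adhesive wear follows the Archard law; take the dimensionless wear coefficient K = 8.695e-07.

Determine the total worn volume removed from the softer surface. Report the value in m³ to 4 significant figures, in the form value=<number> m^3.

All arithmetic runs at full precision — intermediate values are printed rounded — a single final rounding to four significant figures.
The distance L = v·t = 2.068 m/s × 95.77 s = 198.1 m.
In SI base units: W = 781.2 N, H = 3.037e+09 Pa, K = 8.695e-07.
The Archard volume V = K·W·L/H = 8.695e-07 · 781.2 · 198.1 / 3.037e+09 = 4.430e-11 m³.

value=4.430e-11 m^3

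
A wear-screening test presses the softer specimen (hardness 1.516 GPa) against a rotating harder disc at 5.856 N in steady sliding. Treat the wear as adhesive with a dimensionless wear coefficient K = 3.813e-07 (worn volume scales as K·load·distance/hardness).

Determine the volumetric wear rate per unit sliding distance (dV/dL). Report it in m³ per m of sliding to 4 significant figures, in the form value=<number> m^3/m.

value=1.473e-15 m^3/m

Intermediates are printed rounded; every step keeps full float precision; rounded just once: 4 significant figures.
Convert: Hardness H = 1.516 GPa = 1.516e+09 Pa.
As SI base values: W = 5.856 N, H = 1.516e+09 Pa, K = 3.813e-07.
Sliding wear rate dV/dL = K·W/H, per unit distance: 3.813e-07 · 5.856 / 1.516e+09 = 1.473e-15 m³/m.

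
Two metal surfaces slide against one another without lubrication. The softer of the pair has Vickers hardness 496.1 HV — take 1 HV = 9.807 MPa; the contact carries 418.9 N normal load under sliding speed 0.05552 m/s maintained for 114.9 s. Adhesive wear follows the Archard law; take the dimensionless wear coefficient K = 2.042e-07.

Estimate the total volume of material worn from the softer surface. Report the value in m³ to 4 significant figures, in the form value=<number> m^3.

All working math runs at exact precision, and printed values are rounded — rounded once at the end, at 4 significant digits.
The distance L = v·t = 0.05552 m/s × 114.9 s = 6.379 m.
Hardness H = 496.1 HV × 9.807 MPa/HV = 4865 MPa = 4.865e+09 Pa.
SI base units throughout: W = 418.9 N, H = 4.865e+09 Pa, K = 2.042e-07.
Apply Archard: V = K·W·L/H = 2.042e-07 · 418.9 · 6.379 / 4.865e+09 = 1.122e-13 m³.

value=1.122e-13 m^3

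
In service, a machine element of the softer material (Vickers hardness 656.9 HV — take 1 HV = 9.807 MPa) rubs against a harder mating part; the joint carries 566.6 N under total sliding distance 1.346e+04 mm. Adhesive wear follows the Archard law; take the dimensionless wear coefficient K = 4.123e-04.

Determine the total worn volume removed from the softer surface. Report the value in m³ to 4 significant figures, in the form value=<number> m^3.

value=4.881e-10 m^3

All arithmetic runs at exact precision. Displayed values are rounded; a single final rounding: 4 significant digits.
Convert: Sliding distance L = 1.346e+04 mm = 13.46 m.
Convert: Hardness H = 656.9 HV × 9.807 MPa/HV = 6442 MPa = 6.442e+09 Pa.
Expressed in SI base units: W = 566.6 N, H = 6.442e+09 Pa, K = 4.123e-04.
By Archard's law, V = K·W·L/H = 4.123e-04 · 566.6 · 13.46 / 6.442e+09 = 4.881e-10 m³.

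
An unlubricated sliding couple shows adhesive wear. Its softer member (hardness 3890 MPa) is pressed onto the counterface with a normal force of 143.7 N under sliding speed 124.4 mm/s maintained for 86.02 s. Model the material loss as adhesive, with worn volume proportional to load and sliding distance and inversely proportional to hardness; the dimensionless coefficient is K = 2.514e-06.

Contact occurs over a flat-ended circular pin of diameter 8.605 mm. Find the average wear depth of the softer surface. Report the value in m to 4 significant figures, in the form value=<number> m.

value=1.709e-08 m

Displayed values are rounded, and each operation holds full precision, and one last rounding: four significant figures.
Sliding speed v = 124.4 mm/s = 0.1244 m/s. Sliding distance L = v·t = 0.1244 m/s × 86.02 s = 10.70 m.
Hardness H = 3890 MPa = 3.890e+09 Pa.
Pin diameter d = 8.605 mm = 0.008605 m. Contact area A = π·d²/4 = π·(0.008605 m)²/4 = 5.816e-05 m².
Expressed in SI base units: W = 143.7 N, H = 3.890e+09 Pa, K = 2.514e-06.
Wear volume V = K·W·L/H = 2.514e-06 · 143.7 · 10.70 / 3.890e+09 = 9.938e-13 m³.
Mean depth h = V/A = 9.938e-13 / 5.816e-05 = 1.709e-08 m.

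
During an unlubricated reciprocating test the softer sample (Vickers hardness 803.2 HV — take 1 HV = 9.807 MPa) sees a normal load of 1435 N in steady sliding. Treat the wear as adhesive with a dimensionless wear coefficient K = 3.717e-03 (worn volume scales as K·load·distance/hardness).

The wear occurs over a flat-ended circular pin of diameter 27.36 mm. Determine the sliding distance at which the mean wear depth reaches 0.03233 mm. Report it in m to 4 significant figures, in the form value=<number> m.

value=28.07 m

Intermediates are displayed rounded; all arithmetic maintains full float precision — one final rounding to 4 significant figures.
Hardness H = 803.2 HV × 9.807 MPa/HV = 7877 MPa = 7.877e+09 Pa.
Pin diameter d = 27.36 mm = 0.02736 m. Contact area A = π·d²/4 = π·(0.02736 m)²/4 = 5.879e-04 m².
Depth limit h_lim = 0.03233 mm = 3.233e-05 m.
In SI base units: W = 1435 N, H = 7.877e+09 Pa, K = 3.717e-03.
Volume at the limit: V_lim = h_lim·A = 3.233e-05 · 5.879e-04 = 1.901e-08 m³.
Thus life L = V_lim·H/(K·W) = 1.901e-08 · 7.877e+09 / (3.717e-03 · 1435) = 28.07 m.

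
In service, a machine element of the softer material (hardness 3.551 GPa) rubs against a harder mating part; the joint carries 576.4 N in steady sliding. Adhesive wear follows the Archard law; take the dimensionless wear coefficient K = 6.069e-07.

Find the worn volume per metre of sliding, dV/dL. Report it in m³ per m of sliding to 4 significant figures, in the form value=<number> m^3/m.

The intermediates are displayed rounded; every step keeps full precision, and rounded just once: 4 significant digits.
Hardness H = 3.551 GPa = 3.551e+09 Pa.
Working in SI base units: W = 576.4 N, H = 3.551e+09 Pa, K = 6.069e-07.
Wear rate dV/dL = K·W/H — distance-free: 6.069e-07 · 576.4 / 3.551e+09 = 9.851e-14 m³/m.

value=9.851e-14 m^3/m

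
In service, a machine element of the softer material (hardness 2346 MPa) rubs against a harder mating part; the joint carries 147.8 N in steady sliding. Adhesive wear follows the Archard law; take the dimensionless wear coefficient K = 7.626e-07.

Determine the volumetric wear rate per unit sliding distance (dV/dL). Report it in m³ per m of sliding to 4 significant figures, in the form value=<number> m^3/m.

The computation carries exact precision — intermediate values are displayed rounded — rounded once at the end: four significant figures.
Hardness H = 2346 MPa = 2.346e+09 Pa.
As SI base values: W = 147.8 N, H = 2.346e+09 Pa, K = 7.626e-07.
Wear rate dV/dL = K·W/H (independent of L): 7.626e-07 · 147.8 / 2.346e+09 = 4.804e-14 m³/m.

value=4.804e-14 m^3/m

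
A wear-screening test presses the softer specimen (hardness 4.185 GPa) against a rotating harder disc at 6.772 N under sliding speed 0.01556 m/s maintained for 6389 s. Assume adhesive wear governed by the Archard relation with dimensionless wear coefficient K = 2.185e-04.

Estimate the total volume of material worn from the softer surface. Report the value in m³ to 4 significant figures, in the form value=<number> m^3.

value=3.515e-11 m^3

All arithmetic runs at exact precision. Intermediate values are printed rounded. Rounded once at the end to four significant figures.
The distance L = v·t = 0.01556 m/s × 6389 s = 99.41 m.
Hardness H = 4.185 GPa = 4.185e+09 Pa.
Restated in SI base units: W = 6.772 N, H = 4.185e+09 Pa, K = 2.185e-04.
Archard volume V = K·W·L/H = 2.185e-04 · 6.772 · 99.41 / 4.185e+09 = 3.515e-11 m³.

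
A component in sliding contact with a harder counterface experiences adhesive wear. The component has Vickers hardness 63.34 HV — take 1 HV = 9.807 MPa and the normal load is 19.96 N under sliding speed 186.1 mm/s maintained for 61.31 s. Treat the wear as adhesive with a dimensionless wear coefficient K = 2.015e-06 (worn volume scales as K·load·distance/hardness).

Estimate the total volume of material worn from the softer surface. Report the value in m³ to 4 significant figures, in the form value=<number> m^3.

value=7.388e-13 m^3

Every step keeps full precision. Intermediates are printed rounded; one final rounding to four significant figures.
Sliding speed v = 186.1 mm/s = 0.1861 m/s. Distance covered L = v·t = 0.1861 m/s × 61.31 s = 11.41 m.
Hardness H = 63.34 HV × 9.807 MPa/HV = 621.2 MPa = 6.212e+08 Pa.
In SI base units: W = 19.96 N, H = 6.212e+08 Pa, K = 2.015e-06.
Apply Archard: V = K·W·L/H = 2.015e-06 · 19.96 · 11.41 / 6.212e+08 = 7.388e-13 m³.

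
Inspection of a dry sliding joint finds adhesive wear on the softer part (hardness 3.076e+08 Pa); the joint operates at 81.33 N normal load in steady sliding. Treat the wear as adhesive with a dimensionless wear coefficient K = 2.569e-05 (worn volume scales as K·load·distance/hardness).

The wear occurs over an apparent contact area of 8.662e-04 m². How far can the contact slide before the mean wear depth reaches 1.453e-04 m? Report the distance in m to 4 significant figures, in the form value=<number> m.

Intermediate values are printed rounded, and all arithmetic keeps full float precision; rounded once at the end: 4 significant digits.
SI base units throughout: W = 81.33 N, H = 3.076e+08 Pa, K = 2.569e-05.
Wearable volume V_lim = h_lim·A = 1.453e-04 · 8.662e-04 = 1.259e-07 m³.
So the life L = V_lim·H/(K·W) = 1.259e-07 · 3.076e+08 / (2.569e-05 · 81.33) = 1.853e+04 m.

value=1.853e+04 m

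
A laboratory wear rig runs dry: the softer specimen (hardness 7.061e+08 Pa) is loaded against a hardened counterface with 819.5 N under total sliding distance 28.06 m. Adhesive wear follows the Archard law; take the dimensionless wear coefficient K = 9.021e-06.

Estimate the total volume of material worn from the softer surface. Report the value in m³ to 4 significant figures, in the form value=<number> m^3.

The algebra carries exact precision — intermediate values are shown rounded — rounded once at the end: 4 significant digits.
In SI base units: W = 819.5 N, H = 7.061e+08 Pa, K = 9.021e-06.
Wear volume V = K·W·L/H = 9.021e-06 · 819.5 · 28.06 / 7.061e+08 = 2.938e-10 m³.

value=2.938e-10 m^3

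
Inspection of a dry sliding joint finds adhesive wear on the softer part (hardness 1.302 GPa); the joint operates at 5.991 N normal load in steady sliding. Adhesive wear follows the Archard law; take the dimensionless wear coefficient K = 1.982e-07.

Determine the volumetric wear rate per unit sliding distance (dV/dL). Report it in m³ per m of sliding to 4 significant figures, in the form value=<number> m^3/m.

Intermediates appear rounded. Each operation keeps full precision, and a lone final rounding, at 4 significant figures.
Hardness H = 1.302 GPa = 1.302e+09 Pa.
In SI base units, W = 5.991 N, H = 1.302e+09 Pa, K = 1.982e-07.
Volumetric rate dV/dL = K·W/H — distance-free: 1.982e-07 · 5.991 / 1.302e+09 = 9.120e-16 m³/m.

value=9.120e-16 m^3/m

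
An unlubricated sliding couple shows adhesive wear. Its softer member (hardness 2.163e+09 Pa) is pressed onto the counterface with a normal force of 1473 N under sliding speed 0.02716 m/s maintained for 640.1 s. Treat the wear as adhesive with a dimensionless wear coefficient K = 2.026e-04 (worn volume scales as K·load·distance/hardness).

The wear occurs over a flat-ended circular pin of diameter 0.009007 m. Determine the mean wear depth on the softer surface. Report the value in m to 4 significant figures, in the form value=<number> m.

value=3.765e-05 m

All working math carries full float precision — intermediate values are displayed rounded; rounded once at the end, at four significant figures.
Distance L = v·t = 0.02716 m/s × 640.1 s = 17.39 m.
Contact area A = π·d²/4 = π·(0.009007 m)²/4 = 6.372e-05 m².
Collected in SI base units: W = 1473 N, H = 2.163e+09 Pa, K = 2.026e-04.
Archard relation: V = K·W·L/H = 2.026e-04 · 1473 · 17.39 / 2.163e+09 = 2.399e-09 m³.
Mean wear depth h = V/A = 2.399e-09 / 6.372e-05 = 3.765e-05 m.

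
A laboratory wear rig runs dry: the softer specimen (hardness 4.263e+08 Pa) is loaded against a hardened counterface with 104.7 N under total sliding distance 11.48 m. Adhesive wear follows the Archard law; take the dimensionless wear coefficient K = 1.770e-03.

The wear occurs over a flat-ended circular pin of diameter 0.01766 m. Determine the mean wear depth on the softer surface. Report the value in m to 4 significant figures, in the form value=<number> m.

Every step holds full precision; intermediates appear rounded — one last rounding: 4 significant digits.
Convert: Contact area A = π·d²/4 = π·(0.01766 m)²/4 = 2.449e-04 m².
Restated in SI base units: W = 104.7 N, H = 4.263e+08 Pa, K = 1.770e-03.
Archard relation: V = K·W·L/H = 1.770e-03 · 104.7 · 11.48 / 4.263e+08 = 4.991e-09 m³.
Wear depth h = V/A = 4.991e-09 / 2.449e-04 = 2.037e-05 m.

value=2.037e-05 m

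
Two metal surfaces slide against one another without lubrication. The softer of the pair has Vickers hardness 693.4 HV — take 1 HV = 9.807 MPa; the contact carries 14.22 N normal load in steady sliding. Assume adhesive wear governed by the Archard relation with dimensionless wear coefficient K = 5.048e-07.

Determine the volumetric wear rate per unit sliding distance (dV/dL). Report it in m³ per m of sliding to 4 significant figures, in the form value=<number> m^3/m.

value=1.056e-15 m^3/m

All arithmetic carries exact precision, and shown intermediates are rounded. Rounded just once: four significant digits.
Hardness H = 693.4 HV × 9.807 MPa/HV = 6800 MPa = 6.800e+09 Pa.
In SI base units, W = 14.22 N, H = 6.800e+09 Pa, K = 5.048e-07.
Rate of wear dV/dL = K·W/H: 5.048e-07 · 14.22 / 6.800e+09 = 1.056e-15 m³/m.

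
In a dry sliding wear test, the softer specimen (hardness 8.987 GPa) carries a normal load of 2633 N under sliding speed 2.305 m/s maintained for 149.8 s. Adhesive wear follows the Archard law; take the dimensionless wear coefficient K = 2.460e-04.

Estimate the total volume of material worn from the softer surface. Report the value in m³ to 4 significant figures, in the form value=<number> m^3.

value=2.489e-08 m^3

Each operation keeps full float precision; printed values are rounded. Rounded just once: four significant figures.
Convert: Distance L = v·t = 2.305 m/s × 149.8 s = 345.3 m.
Convert: Hardness H = 8.987 GPa = 8.987e+09 Pa.
Restated in SI base units: W = 2633 N, H = 8.987e+09 Pa, K = 2.460e-04.
Apply Archard: V = K·W·L/H = 2.460e-04 · 2633 · 345.3 / 8.987e+09 = 2.489e-08 m³.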